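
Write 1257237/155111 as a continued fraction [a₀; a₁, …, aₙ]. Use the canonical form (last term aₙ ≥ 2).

[8; 9, 2, 19, 2, 18, 11]

1257237 = 8×155111 + 16349
155111 = 9×16349 + 7970
16349 = 2×7970 + 409
7970 = 19×409 + 199
409 = 2×199 + 11
199 = 18×11 + 1
11 = 11×1 + 0  (stop)
So 1257237/155111 = [8; 9, 2, 19, 2, 18, 11].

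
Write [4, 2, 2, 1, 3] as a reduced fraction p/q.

115/26

Using pₖ = aₖpₖ₋₁ + pₖ₋₂ and qₖ = aₖqₖ₋₁ + qₖ₋₂:
  k=0: a=4, p=4, q=1
  k=1: a=2, p=9, q=2
  k=2: a=2, p=22, q=5
  k=3: a=1, p=31, q=7
  k=4: a=3, p=115, q=26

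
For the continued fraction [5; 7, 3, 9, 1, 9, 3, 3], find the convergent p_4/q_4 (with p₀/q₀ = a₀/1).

Using pₖ = aₖpₖ₋₁ + pₖ₋₂, qₖ = aₖqₖ₋₁ + qₖ₋₂ (with p₋₁=1, p₋₂=0, q₋₁=0, q₋₂=1):
  k=0: a=5, p=5, q=1
  k=1: a=7, p=36, q=7
  k=2: a=3, p=113, q=22
  k=3: a=9, p=1053, q=205
  k=4: a=1, p=1166, q=227

1166/227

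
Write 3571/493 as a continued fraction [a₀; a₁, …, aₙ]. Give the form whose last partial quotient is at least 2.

[7; 4, 9, 4, 3]

3571 = 7×493 + 120
493 = 4×120 + 13
120 = 9×13 + 3
13 = 4×3 + 1
3 = 3×1 + 0  (stop)
So 3571/493 = [7; 4, 9, 4, 3].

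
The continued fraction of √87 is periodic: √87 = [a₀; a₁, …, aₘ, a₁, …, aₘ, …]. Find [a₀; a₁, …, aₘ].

a₀ = ⌊√87⌋ = 9.
With m₀=0, d₀=1 and mₖ₊₁ = dₖaₖ − mₖ, dₖ₊₁ = (n − mₖ₊₁²)/dₖ, aₖ₊₁ = ⌊(a₀+mₖ₊₁)/dₖ₊₁⌋:
  k=1: m=9, d=6, a=3
  k=2: m=9, d=1, a=18
d=1 and a=2a₀=18 at k=2, so the next step gives (m, d) = (9, 6) again — its k=1 value — and the period has length 2.

[9; 3, 18]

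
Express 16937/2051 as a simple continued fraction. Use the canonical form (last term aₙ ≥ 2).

16937 = 8×2051 + 529
2051 = 3×529 + 464
529 = 1×464 + 65
464 = 7×65 + 9
65 = 7×9 + 2
9 = 4×2 + 1
2 = 2×1 + 0  (stop)
So 16937/2051 = [8; 3, 1, 7, 7, 4, 2].

[8; 3, 1, 7, 7, 4, 2]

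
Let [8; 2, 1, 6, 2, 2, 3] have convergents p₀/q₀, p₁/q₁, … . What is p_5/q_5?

885/106

Using pₖ = aₖpₖ₋₁ + pₖ₋₂, qₖ = aₖqₖ₋₁ + qₖ₋₂ (with p₋₁=1, p₋₂=0, q₋₁=0, q₋₂=1):
  k=0: a=8, p=8, q=1
  k=1: a=2, p=17, q=2
  k=2: a=1, p=25, q=3
  k=3: a=6, p=167, q=20
  k=4: a=2, p=359, q=43
  k=5: a=2, p=885, q=106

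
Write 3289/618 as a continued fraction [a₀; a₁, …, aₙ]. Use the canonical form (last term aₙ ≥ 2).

[5; 3, 9, 2, 10]

3289 = 5×618 + 199
618 = 3×199 + 21
199 = 9×21 + 10
21 = 2×10 + 1
10 = 10×1 + 0  (stop)
So 3289/618 = [5; 3, 9, 2, 10].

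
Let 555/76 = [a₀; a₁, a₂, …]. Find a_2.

555 = 7·76 + 23   →  a_0 = 7
76 = 3·23 + 7   →  a_1 = 3
23 = 3·7 + 2   →  a_2 = 3

3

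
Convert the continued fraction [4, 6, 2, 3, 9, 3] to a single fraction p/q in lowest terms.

5398/1299

Using pₖ = aₖpₖ₋₁ + pₖ₋₂ and qₖ = aₖqₖ₋₁ + qₖ₋₂:
  k=0: a=4, p=4, q=1
  k=1: a=6, p=25, q=6
  k=2: a=2, p=54, q=13
  k=3: a=3, p=187, q=45
  k=4: a=9, p=1737, q=418
  k=5: a=3, p=5398, q=1299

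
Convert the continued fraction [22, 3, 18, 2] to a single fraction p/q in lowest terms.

2523/113

Using pₖ = aₖpₖ₋₁ + pₖ₋₂ and qₖ = aₖqₖ₋₁ + qₖ₋₂:
  k=0: a=22, p=22, q=1
  k=1: a=3, p=67, q=3
  k=2: a=18, p=1228, q=55
  k=3: a=2, p=2523, q=113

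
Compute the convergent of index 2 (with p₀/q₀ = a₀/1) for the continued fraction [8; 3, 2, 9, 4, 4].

58/7

Using pₖ = aₖpₖ₋₁ + pₖ₋₂, qₖ = aₖqₖ₋₁ + qₖ₋₂ (with p₋₁=1, p₋₂=0, q₋₁=0, q₋₂=1):
  k=0: a=8, p=8, q=1
  k=1: a=3, p=25, q=3
  k=2: a=2, p=58, q=7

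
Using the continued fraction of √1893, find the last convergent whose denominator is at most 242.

5047/116

√1893 = [43; 1, 1, 28, 1, 1, 86, …] (period length 6).
Convergents:
  p_0/q_0 = 43/1
  p_1/q_1 = 44/1
  p_2/q_2 = 87/2
  p_3/q_3 = 2480/57
  p_4/q_4 = 2567/59
  p_5/q_5 = 5047/116
  p_6/q_6 = 436609/10035
q_5 = 116 ≤ 242 < 10035 = q_6, so the answer is 5047/116.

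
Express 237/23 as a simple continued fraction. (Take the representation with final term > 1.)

237 = 10×23 + 7
23 = 3×7 + 2
7 = 3×2 + 1
2 = 2×1 + 0  (stop)
So 237/23 = [10; 3, 3, 2].

[10; 3, 3, 2]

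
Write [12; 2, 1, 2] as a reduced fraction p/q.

99/8

Fold from the inside: start with 2/1.
  1 + 1/2 = 3/2
  2 + 2/3 = 8/3
  12 + 3/8 = 99/8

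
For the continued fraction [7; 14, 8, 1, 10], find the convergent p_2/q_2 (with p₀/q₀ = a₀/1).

799/113

Using pₖ = aₖpₖ₋₁ + pₖ₋₂, qₖ = aₖqₖ₋₁ + qₖ₋₂ (with p₋₁=1, p₋₂=0, q₋₁=0, q₋₂=1):
  k=0: a=7, p=7, q=1
  k=1: a=14, p=99, q=14
  k=2: a=8, p=799, q=113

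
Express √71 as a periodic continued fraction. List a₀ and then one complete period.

a₀ = ⌊√71⌋ = 8.
With m₀=0, d₀=1 and mₖ₊₁ = dₖaₖ − mₖ, dₖ₊₁ = (n − mₖ₊₁²)/dₖ, aₖ₊₁ = ⌊(a₀+mₖ₊₁)/dₖ₊₁⌋:
  k=1: m=8, d=7, a=2
  k=2: m=6, d=5, a=2
  k=3: m=4, d=11, a=1
  k=4: m=7, d=2, a=7
  k=5: m=7, d=11, a=1
  k=6: m=4, d=5, a=2
  k=7: m=6, d=7, a=2
  k=8: m=8, d=1, a=16
d=1 and a=2a₀=16 at k=8, so the next step gives (m, d) = (8, 7) again — its k=1 value — and the period has length 8.

[8; 2, 2, 1, 7, 1, 2, 2, 16]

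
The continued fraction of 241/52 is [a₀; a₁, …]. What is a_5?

241 = 4·52 + 33   →  a_0 = 4
52 = 1·33 + 19   →  a_1 = 1
33 = 1·19 + 14   →  a_2 = 1
19 = 1·14 + 5   →  a_3 = 1
14 = 2·5 + 4   →  a_4 = 2
5 = 1·4 + 1   →  a_5 = 1

1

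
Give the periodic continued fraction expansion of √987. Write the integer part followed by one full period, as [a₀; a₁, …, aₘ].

a₀ = ⌊√987⌋ = 31.
With m₀=0, d₀=1 and mₖ₊₁ = dₖaₖ − mₖ, dₖ₊₁ = (n − mₖ₊₁²)/dₖ, aₖ₊₁ = ⌊(a₀+mₖ₊₁)/dₖ₊₁⌋:
  k=1: m=31, d=26, a=2
  k=2: m=21, d=21, a=2
  k=3: m=21, d=26, a=2
  k=4: m=31, d=1, a=62
d=1 and a=2a₀=62 at k=4, so the next step gives (m, d) = (31, 26) again — its k=1 value — and the period has length 4.

[31; 2, 2, 2, 62]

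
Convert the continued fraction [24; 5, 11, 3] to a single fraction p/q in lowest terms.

4186/173

Using pₖ = aₖpₖ₋₁ + pₖ₋₂ and qₖ = aₖqₖ₋₁ + qₖ₋₂:
  k=0: a=24, p=24, q=1
  k=1: a=5, p=121, q=5
  k=2: a=11, p=1355, q=56
  k=3: a=3, p=4186, q=173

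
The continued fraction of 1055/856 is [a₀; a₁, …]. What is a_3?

1055 = 1·856 + 199   →  a_0 = 1
856 = 4·199 + 60   →  a_1 = 4
199 = 3·60 + 19   →  a_2 = 3
60 = 3·19 + 3   →  a_3 = 3

3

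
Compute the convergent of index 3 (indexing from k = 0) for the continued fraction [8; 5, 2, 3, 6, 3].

Using pₖ = aₖpₖ₋₁ + pₖ₋₂, qₖ = aₖqₖ₋₁ + qₖ₋₂ (with p₋₁=1, p₋₂=0, q₋₁=0, q₋₂=1):
  k=0: a=8, p=8, q=1
  k=1: a=5, p=41, q=5
  k=2: a=2, p=90, q=11
  k=3: a=3, p=311, q=38

311/38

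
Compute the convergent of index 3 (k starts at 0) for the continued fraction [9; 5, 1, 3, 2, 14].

Using pₖ = aₖpₖ₋₁ + pₖ₋₂, qₖ = aₖqₖ₋₁ + qₖ₋₂ (with p₋₁=1, p₋₂=0, q₋₁=0, q₋₂=1):
  k=0: a=9, p=9, q=1
  k=1: a=5, p=46, q=5
  k=2: a=1, p=55, q=6
  k=3: a=3, p=211, q=23

211/23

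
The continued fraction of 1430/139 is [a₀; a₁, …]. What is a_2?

1430 = 10·139 + 40   →  a_0 = 10
139 = 3·40 + 19   →  a_1 = 3
40 = 2·19 + 2   →  a_2 = 2

2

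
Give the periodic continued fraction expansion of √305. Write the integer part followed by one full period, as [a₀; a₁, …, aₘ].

a₀ = ⌊√305⌋ = 17.
With m₀=0, d₀=1 and mₖ₊₁ = dₖaₖ − mₖ, dₖ₊₁ = (n − mₖ₊₁²)/dₖ, aₖ₊₁ = ⌊(a₀+mₖ₊₁)/dₖ₊₁⌋:
  k=1: m=17, d=16, a=2
  k=2: m=15, d=5, a=6
  k=3: m=15, d=16, a=2
  k=4: m=17, d=1, a=34
d=1 and a=2a₀=34 at k=4, so the next step gives (m, d) = (17, 16) again — its k=1 value — and the period has length 4.

[17; 2, 6, 2, 34]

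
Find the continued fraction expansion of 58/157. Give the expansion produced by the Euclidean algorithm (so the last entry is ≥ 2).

58 = 0·157 + 58
157 = 2·58 + 41
58 = 1·41 + 17
41 = 2·17 + 7
17 = 2·7 + 3
7 = 2·3 + 1
3 = 3·1 + 0  (stop)
So 58/157 = [0; 2, 1, 2, 2, 2, 3].

[0; 2, 1, 2, 2, 2, 3]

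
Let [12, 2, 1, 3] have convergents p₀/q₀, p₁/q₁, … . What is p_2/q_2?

Using pₖ = aₖpₖ₋₁ + pₖ₋₂, qₖ = aₖqₖ₋₁ + qₖ₋₂ (with p₋₁=1, p₋₂=0, q₋₁=0, q₋₂=1):
  k=0: a=12, p=12, q=1
  k=1: a=2, p=25, q=2
  k=2: a=1, p=37, q=3

37/3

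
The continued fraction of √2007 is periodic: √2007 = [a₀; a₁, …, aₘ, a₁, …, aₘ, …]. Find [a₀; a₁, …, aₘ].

a₀ = ⌊√2007⌋ = 44.
With m₀=0, d₀=1 and mₖ₊₁ = dₖaₖ − mₖ, dₖ₊₁ = (n − mₖ₊₁²)/dₖ, aₖ₊₁ = ⌊(a₀+mₖ₊₁)/dₖ₊₁⌋:
  k=1: m=44, d=71, a=1
  k=2: m=27, d=18, a=3
  k=3: m=27, d=71, a=1
  k=4: m=44, d=1, a=88
d=1 and a=2a₀=88 at k=4, so the next step gives (m, d) = (44, 71) again — its k=1 value — and the period has length 4.

[44; 1, 3, 1, 88]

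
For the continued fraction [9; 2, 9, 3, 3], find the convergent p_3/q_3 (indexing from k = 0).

559/59

Using pₖ = aₖpₖ₋₁ + pₖ₋₂, qₖ = aₖqₖ₋₁ + qₖ₋₂ (with p₋₁=1, p₋₂=0, q₋₁=0, q₋₂=1):
  k=0: a=9, p=9, q=1
  k=1: a=2, p=19, q=2
  k=2: a=9, p=180, q=19
  k=3: a=3, p=559, q=59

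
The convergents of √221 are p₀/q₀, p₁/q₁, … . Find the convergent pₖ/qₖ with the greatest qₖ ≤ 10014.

49727/3345

√221 = [14; 1, 6, 2, 6, 1, 28, …] (period length 6).
Convergents:
  p_0/q_0 = 14/1
  p_1/q_1 = 15/1
  p_2/q_2 = 104/7
  p_3/q_3 = 223/15
  p_4/q_4 = 1442/97
  p_5/q_5 = 1665/112
  p_6/q_6 = 48062/3233
  p_7/q_7 = 49727/3345
  p_8/q_8 = 346424/23303
q_7 = 3345 ≤ 10014 < 23303 = q_8, so the answer is 49727/3345.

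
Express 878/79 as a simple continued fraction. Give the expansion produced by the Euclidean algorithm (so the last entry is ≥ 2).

878 = 11*79 + 9
79 = 8*9 + 7
9 = 1*7 + 2
7 = 3*2 + 1
2 = 2*1 + 0  (stop)
So 878/79 = [11; 8, 1, 3, 2].

[11; 8, 1, 3, 2]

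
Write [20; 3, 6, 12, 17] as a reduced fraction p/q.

80167/3946

Fold from the inside: start with 17/1.
  12 + 1/17 = 205/17
  6 + 17/205 = 1247/205
  3 + 205/1247 = 3946/1247
  20 + 1247/3946 = 80167/3946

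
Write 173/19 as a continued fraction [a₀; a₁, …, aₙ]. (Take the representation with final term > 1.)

[9; 9, 2]

173 = 9*19 + 2
19 = 9*2 + 1
2 = 2*1 + 0  (stop)
So 173/19 = [9; 9, 2].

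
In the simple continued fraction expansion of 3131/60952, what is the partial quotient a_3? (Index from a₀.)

3131 = 0·60952 + 3131   →  a_0 = 0
60952 = 19·3131 + 1463   →  a_1 = 19
3131 = 2·1463 + 205   →  a_2 = 2
1463 = 7·205 + 28   →  a_3 = 7

7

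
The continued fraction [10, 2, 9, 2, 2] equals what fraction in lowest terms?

Using pₖ = aₖpₖ₋₁ + pₖ₋₂ and qₖ = aₖqₖ₋₁ + qₖ₋₂:
  k=0: a=10, p=10, q=1
  k=1: a=2, p=21, q=2
  k=2: a=9, p=199, q=19
  k=3: a=2, p=419, q=40
  k=4: a=2, p=1037, q=99

1037/99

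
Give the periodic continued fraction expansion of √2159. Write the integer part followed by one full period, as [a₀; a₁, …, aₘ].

a₀ = ⌊√2159⌋ = 46.

[46; 2, 6, 1, 1, 1, 6, 2, 92]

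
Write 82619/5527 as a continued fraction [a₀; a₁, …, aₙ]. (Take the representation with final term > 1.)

[14; 1, 18, 3, 13, 3, 2]

82619 = 14*5527 + 5241
5527 = 1*5241 + 286
5241 = 18*286 + 93
286 = 3*93 + 7
93 = 13*7 + 2
7 = 3*2 + 1
2 = 2*1 + 0  (stop)
So 82619/5527 = [14; 1, 18, 3, 13, 3, 2].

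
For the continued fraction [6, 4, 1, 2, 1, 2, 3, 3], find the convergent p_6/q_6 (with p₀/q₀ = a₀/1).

1087/175

Using pₖ = aₖpₖ₋₁ + pₖ₋₂, qₖ = aₖqₖ₋₁ + qₖ₋₂ (with p₋₁=1, p₋₂=0, q₋₁=0, q₋₂=1):
  k=0: a=6, p=6, q=1
  k=1: a=4, p=25, q=4
  k=2: a=1, p=31, q=5
  k=3: a=2, p=87, q=14
  k=4: a=1, p=118, q=19
  k=5: a=2, p=323, q=52
  k=6: a=3, p=1087, q=175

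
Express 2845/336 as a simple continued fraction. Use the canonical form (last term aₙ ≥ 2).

[8; 2, 7, 7, 3]

2845 = 8*336 + 157
336 = 2*157 + 22
157 = 7*22 + 3
22 = 7*3 + 1
3 = 3*1 + 0  (stop)
So 2845/336 = [8; 2, 7, 7, 3].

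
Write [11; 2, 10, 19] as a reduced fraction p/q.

4602/401

Using pₖ = aₖpₖ₋₁ + pₖ₋₂ and qₖ = aₖqₖ₋₁ + qₖ₋₂:
  k=0: a=11, p=11, q=1
  k=1: a=2, p=23, q=2
  k=2: a=10, p=241, q=21
  k=3: a=19, p=4602, q=401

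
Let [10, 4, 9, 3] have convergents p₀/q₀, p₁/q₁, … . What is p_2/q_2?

Using pₖ = aₖpₖ₋₁ + pₖ₋₂, qₖ = aₖqₖ₋₁ + qₖ₋₂ (with p₋₁=1, p₋₂=0, q₋₁=0, q₋₂=1):
  k=0: a=10, p=10, q=1
  k=1: a=4, p=41, q=4
  k=2: a=9, p=379, q=37

379/37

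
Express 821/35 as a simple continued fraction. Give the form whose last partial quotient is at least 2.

821 = 23×35 + 16
35 = 2×16 + 3
16 = 5×3 + 1
3 = 3×1 + 0  (stop)
So 821/35 = [23; 2, 5, 3].

[23; 2, 5, 3]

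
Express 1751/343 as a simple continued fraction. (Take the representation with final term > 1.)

[5; 9, 1, 1, 8, 2]

1751 = 5*343 + 36
343 = 9*36 + 19
36 = 1*19 + 17
19 = 1*17 + 2
17 = 8*2 + 1
2 = 2*1 + 0  (stop)
So 1751/343 = [5; 9, 1, 1, 8, 2].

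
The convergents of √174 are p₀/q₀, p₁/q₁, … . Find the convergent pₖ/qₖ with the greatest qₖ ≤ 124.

1451/110

√174 = [13; 5, 4, 5, 26, …] (period length 4).
Convergents:
  p_0/q_0 = 13/1
  p_1/q_1 = 66/5
  p_2/q_2 = 277/21
  p_3/q_3 = 1451/110
  p_4/q_4 = 38003/2881
q_3 = 110 ≤ 124 < 2881 = q_4, so the answer is 1451/110.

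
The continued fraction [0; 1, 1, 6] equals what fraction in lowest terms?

Using pₖ = aₖpₖ₋₁ + pₖ₋₂ and qₖ = aₖqₖ₋₁ + qₖ₋₂:
  k=0: a=0, p=0, q=1
  k=1: a=1, p=1, q=1
  k=2: a=1, p=1, q=2
  k=3: a=6, p=7, q=13

7/13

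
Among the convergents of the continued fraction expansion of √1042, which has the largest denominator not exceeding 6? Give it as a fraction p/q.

√1042 = [32; 3, 1, 1, 3, 64, …] (period length 5).
Convergents:
  p_0/q_0 = 32/1
  p_1/q_1 = 97/3
  p_2/q_2 = 129/4
  p_3/q_3 = 226/7
q_2 = 4 ≤ 6 < 7 = q_3, so the answer is 129/4.

129/4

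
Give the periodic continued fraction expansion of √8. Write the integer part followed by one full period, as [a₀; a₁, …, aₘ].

a₀ = ⌊√8⌋ = 2.
With m₀=0, d₀=1 and mₖ₊₁ = dₖaₖ − mₖ, dₖ₊₁ = (n − mₖ₊₁²)/dₖ, aₖ₊₁ = ⌊(a₀+mₖ₊₁)/dₖ₊₁⌋:
  k=1: m=2, d=4, a=1
  k=2: m=2, d=1, a=4
d=1 and a=2a₀=4 at k=2, so the next step gives (m, d) = (2, 4) again — its k=1 value — and the period has length 2.

[2; 1, 4]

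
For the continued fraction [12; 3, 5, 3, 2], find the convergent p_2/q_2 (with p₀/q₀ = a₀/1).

Using pₖ = aₖpₖ₋₁ + pₖ₋₂, qₖ = aₖqₖ₋₁ + qₖ₋₂ (with p₋₁=1, p₋₂=0, q₋₁=0, q₋₂=1):
  k=0: a=12, p=12, q=1
  k=1: a=3, p=37, q=3
  k=2: a=5, p=197, q=16

197/16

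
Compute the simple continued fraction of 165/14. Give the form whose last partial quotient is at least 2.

[11; 1, 3, 1, 2]

165 = 11*14 + 11
14 = 1*11 + 3
11 = 3*3 + 2
3 = 1*2 + 1
2 = 2*1 + 0  (stop)
So 165/14 = [11; 1, 3, 1, 2].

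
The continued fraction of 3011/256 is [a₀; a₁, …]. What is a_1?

1

3011 = 11·256 + 195   →  a_0 = 11
256 = 1·195 + 61   →  a_1 = 1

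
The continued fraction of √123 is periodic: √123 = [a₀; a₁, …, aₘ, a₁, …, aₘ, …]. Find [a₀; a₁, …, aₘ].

a₀ = ⌊√123⌋ = 11.
With m₀=0, d₀=1 and mₖ₊₁ = dₖaₖ − mₖ, dₖ₊₁ = (n − mₖ₊₁²)/dₖ, aₖ₊₁ = ⌊(a₀+mₖ₊₁)/dₖ₊₁⌋:
  k=1: m=11, d=2, a=11
  k=2: m=11, d=1, a=22
d=1 and a=2a₀=22 at k=2, so the next step gives (m, d) = (11, 2) again — its k=1 value — and the period has length 2.

[11; 11, 22]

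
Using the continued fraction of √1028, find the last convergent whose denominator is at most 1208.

32864/1025

√1028 = [32; 16, 64, …] (period length 2).
Convergents:
  p_0/q_0 = 32/1
  p_1/q_1 = 513/16
  p_2/q_2 = 32864/1025
  p_3/q_3 = 526337/16416
q_2 = 1025 ≤ 1208 < 16416 = q_3, so the answer is 32864/1025.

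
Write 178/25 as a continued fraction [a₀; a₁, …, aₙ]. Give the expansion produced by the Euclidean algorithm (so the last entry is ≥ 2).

178 = 7×25 + 3
25 = 8×3 + 1
3 = 3×1 + 0  (stop)
So 178/25 = [7; 8, 3].

[7; 8, 3]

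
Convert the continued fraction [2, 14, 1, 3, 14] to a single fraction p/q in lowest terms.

1739/841

Using pₖ = aₖpₖ₋₁ + pₖ₋₂ and qₖ = aₖqₖ₋₁ + qₖ₋₂:
  k=0: a=2, p=2, q=1
  k=1: a=14, p=29, q=14
  k=2: a=1, p=31, q=15
  k=3: a=3, p=122, q=59
  k=4: a=14, p=1739, q=841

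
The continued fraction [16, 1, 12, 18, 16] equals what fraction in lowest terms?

Fold from the inside: start with 16/1.
  18 + 1/16 = 289/16
  12 + 16/289 = 3484/289
  1 + 289/3484 = 3773/3484
  16 + 3484/3773 = 63852/3773

63852/3773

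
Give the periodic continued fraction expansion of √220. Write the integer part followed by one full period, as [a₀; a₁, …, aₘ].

a₀ = ⌊√220⌋ = 14.
With m₀=0, d₀=1 and mₖ₊₁ = dₖaₖ − mₖ, dₖ₊₁ = (n − mₖ₊₁²)/dₖ, aₖ₊₁ = ⌊(a₀+mₖ₊₁)/dₖ₊₁⌋:
  k=1: m=14, d=24, a=1
  k=2: m=10, d=5, a=4
  k=3: m=10, d=24, a=1
  k=4: m=14, d=1, a=28
d=1 and a=2a₀=28 at k=4, so the next step gives (m, d) = (14, 24) again — its k=1 value — and the period has length 4.

[14; 1, 4, 1, 28]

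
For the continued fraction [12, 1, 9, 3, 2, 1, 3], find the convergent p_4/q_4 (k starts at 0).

Using pₖ = aₖpₖ₋₁ + pₖ₋₂, qₖ = aₖqₖ₋₁ + qₖ₋₂ (with p₋₁=1, p₋₂=0, q₋₁=0, q₋₂=1):
  k=0: a=12, p=12, q=1
  k=1: a=1, p=13, q=1
  k=2: a=9, p=129, q=10
  k=3: a=3, p=400, q=31
  k=4: a=2, p=929, q=72

929/72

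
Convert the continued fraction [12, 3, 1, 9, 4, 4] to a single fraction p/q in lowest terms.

8322/679

Using pₖ = aₖpₖ₋₁ + pₖ₋₂ and qₖ = aₖqₖ₋₁ + qₖ₋₂:
  k=0: a=12, p=12, q=1
  k=1: a=3, p=37, q=3
  k=2: a=1, p=49, q=4
  k=3: a=9, p=478, q=39
  k=4: a=4, p=1961, q=160
  k=5: a=4, p=8322, q=679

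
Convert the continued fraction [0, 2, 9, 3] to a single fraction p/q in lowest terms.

28/59

Using pₖ = aₖpₖ₋₁ + pₖ₋₂ and qₖ = aₖqₖ₋₁ + qₖ₋₂:
  k=0: a=0, p=0, q=1
  k=1: a=2, p=1, q=2
  k=2: a=9, p=9, q=19
  k=3: a=3, p=28, q=59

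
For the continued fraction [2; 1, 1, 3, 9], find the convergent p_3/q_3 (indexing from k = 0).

18/7

Using pₖ = aₖpₖ₋₁ + pₖ₋₂, qₖ = aₖqₖ₋₁ + qₖ₋₂ (with p₋₁=1, p₋₂=0, q₋₁=0, q₋₂=1):
  k=0: a=2, p=2, q=1
  k=1: a=1, p=3, q=1
  k=2: a=1, p=5, q=2
  k=3: a=3, p=18, q=7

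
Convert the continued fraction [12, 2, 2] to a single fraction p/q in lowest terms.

62/5

Fold from the inside: start with 2/1.
  2 + 1/2 = 5/2
  12 + 2/5 = 62/5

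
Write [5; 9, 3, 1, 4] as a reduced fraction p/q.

899/176

Fold from the inside: start with 4/1.
  1 + 1/4 = 5/4
  3 + 4/5 = 19/5
  9 + 5/19 = 176/19
  5 + 19/176 = 899/176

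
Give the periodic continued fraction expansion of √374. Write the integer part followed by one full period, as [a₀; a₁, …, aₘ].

[19; 2, 1, 18, 1, 2, 38]

a₀ = ⌊√374⌋ = 19.
With m₀=0, d₀=1 and mₖ₊₁ = dₖaₖ − mₖ, dₖ₊₁ = (n − mₖ₊₁²)/dₖ, aₖ₊₁ = ⌊(a₀+mₖ₊₁)/dₖ₊₁⌋:
  k=1: m=19, d=13, a=2
  k=2: m=7, d=25, a=1
  k=3: m=18, d=2, a=18
  k=4: m=18, d=25, a=1
  k=5: m=7, d=13, a=2
  k=6: m=19, d=1, a=38
d=1 and a=2a₀=38 at k=6, so the next step gives (m, d) = (19, 13) again — its k=1 value — and the period has length 6.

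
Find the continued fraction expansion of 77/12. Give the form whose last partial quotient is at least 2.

[6; 2, 2, 2]

77 = 6*12 + 5
12 = 2*5 + 2
5 = 2*2 + 1
2 = 2*1 + 0  (stop)
So 77/12 = [6; 2, 2, 2].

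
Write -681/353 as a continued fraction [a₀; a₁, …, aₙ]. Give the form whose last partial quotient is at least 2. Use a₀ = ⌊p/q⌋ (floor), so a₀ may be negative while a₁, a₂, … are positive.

-681 = -2·353 + 25
353 = 14·25 + 3
25 = 8·3 + 1
3 = 3·1 + 0  (stop)
So -681/353 = [-2; 14, 8, 3].

[-2; 14, 8, 3]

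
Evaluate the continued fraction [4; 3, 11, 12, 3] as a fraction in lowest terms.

Fold from the inside: start with 3/1.
  12 + 1/3 = 37/3
  11 + 3/37 = 410/37
  3 + 37/410 = 1267/410
  4 + 410/1267 = 5478/1267

5478/1267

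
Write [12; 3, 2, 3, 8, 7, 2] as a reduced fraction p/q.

Using pₖ = aₖpₖ₋₁ + pₖ₋₂ and qₖ = aₖqₖ₋₁ + qₖ₋₂:
  k=0: a=12, p=12, q=1
  k=1: a=3, p=37, q=3
  k=2: a=2, p=86, q=7
  k=3: a=3, p=295, q=24
  k=4: a=8, p=2446, q=199
  k=5: a=7, p=17417, q=1417
  k=6: a=2, p=37280, q=3033

37280/3033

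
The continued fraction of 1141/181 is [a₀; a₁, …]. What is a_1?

1141 = 6·181 + 55   →  a_0 = 6
181 = 3·55 + 16   →  a_1 = 3

3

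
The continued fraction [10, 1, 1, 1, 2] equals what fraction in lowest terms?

Using pₖ = aₖpₖ₋₁ + pₖ₋₂ and qₖ = aₖqₖ₋₁ + qₖ₋₂:
  k=0: a=10, p=10, q=1
  k=1: a=1, p=11, q=1
  k=2: a=1, p=21, q=2
  k=3: a=1, p=32, q=3
  k=4: a=2, p=85, q=8

85/8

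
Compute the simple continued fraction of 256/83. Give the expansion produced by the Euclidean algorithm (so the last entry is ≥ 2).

[3; 11, 1, 6]

256 = 3·83 + 7
83 = 11·7 + 6
7 = 1·6 + 1
6 = 6·1 + 0  (stop)
So 256/83 = [3; 11, 1, 6].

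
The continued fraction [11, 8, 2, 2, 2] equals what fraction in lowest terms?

Using pₖ = aₖpₖ₋₁ + pₖ₋₂ and qₖ = aₖqₖ₋₁ + qₖ₋₂:
  k=0: a=11, p=11, q=1
  k=1: a=8, p=89, q=8
  k=2: a=2, p=189, q=17
  k=3: a=2, p=467, q=42
  k=4: a=2, p=1123, q=101

1123/101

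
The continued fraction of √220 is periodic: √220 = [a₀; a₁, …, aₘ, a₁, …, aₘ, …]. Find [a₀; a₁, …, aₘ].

[14; 1, 4, 1, 28]

a₀ = ⌊√220⌋ = 14.
With m₀=0, d₀=1 and mₖ₊₁ = dₖaₖ − mₖ, dₖ₊₁ = (n − mₖ₊₁²)/dₖ, aₖ₊₁ = ⌊(a₀+mₖ₊₁)/dₖ₊₁⌋:
  k=1: m=14, d=24, a=1
  k=2: m=10, d=5, a=4
  k=3: m=10, d=24, a=1
  k=4: m=14, d=1, a=28
d=1 and a=2a₀=28 at k=4, so the next step gives (m, d) = (14, 24) again — its k=1 value — and the period has length 4.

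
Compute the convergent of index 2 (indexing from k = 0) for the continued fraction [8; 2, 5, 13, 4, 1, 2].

93/11

Using pₖ = aₖpₖ₋₁ + pₖ₋₂, qₖ = aₖqₖ₋₁ + qₖ₋₂ (with p₋₁=1, p₋₂=0, q₋₁=0, q₋₂=1):
  k=0: a=8, p=8, q=1
  k=1: a=2, p=17, q=2
  k=2: a=5, p=93, q=11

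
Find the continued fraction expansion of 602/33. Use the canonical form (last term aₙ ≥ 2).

[18; 4, 8]

602 = 18*33 + 8
33 = 4*8 + 1
8 = 8*1 + 0  (stop)
So 602/33 = [18; 4, 8].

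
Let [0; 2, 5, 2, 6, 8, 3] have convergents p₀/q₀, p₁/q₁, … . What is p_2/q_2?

Using pₖ = aₖpₖ₋₁ + pₖ₋₂, qₖ = aₖqₖ₋₁ + qₖ₋₂ (with p₋₁=1, p₋₂=0, q₋₁=0, q₋₂=1):
  k=0: a=0, p=0, q=1
  k=1: a=2, p=1, q=2
  k=2: a=5, p=5, q=11

5/11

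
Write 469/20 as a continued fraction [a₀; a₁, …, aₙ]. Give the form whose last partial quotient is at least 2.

469 = 23×20 + 9
20 = 2×9 + 2
9 = 4×2 + 1
2 = 2×1 + 0  (stop)
So 469/20 = [23; 2, 4, 2].

[23; 2, 4, 2]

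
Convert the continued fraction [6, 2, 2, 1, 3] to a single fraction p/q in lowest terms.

167/26

Using pₖ = aₖpₖ₋₁ + pₖ₋₂ and qₖ = aₖqₖ₋₁ + qₖ₋₂:
  k=0: a=6, p=6, q=1
  k=1: a=2, p=13, q=2
  k=2: a=2, p=32, q=5
  k=3: a=1, p=45, q=7
  k=4: a=3, p=167, q=26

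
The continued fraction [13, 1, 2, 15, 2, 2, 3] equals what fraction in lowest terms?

10980/803

Fold from the inside: start with 3/1.
  2 + 1/3 = 7/3
  2 + 3/7 = 17/7
  15 + 7/17 = 262/17
  2 + 17/262 = 541/262
  1 + 262/541 = 803/541
  13 + 541/803 = 10980/803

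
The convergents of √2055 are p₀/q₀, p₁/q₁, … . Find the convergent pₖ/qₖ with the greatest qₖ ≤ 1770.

36991/816

√2055 = [45; 3, 90, …] (period length 2).
Convergents:
  p_0/q_0 = 45/1
  p_1/q_1 = 136/3
  p_2/q_2 = 12285/271
  p_3/q_3 = 36991/816
  p_4/q_4 = 3341475/73711
q_3 = 816 ≤ 1770 < 73711 = q_4, so the answer is 36991/816.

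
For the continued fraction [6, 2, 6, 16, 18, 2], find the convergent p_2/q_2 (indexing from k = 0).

Using pₖ = aₖpₖ₋₁ + pₖ₋₂, qₖ = aₖqₖ₋₁ + qₖ₋₂ (with p₋₁=1, p₋₂=0, q₋₁=0, q₋₂=1):
  k=0: a=6, p=6, q=1
  k=1: a=2, p=13, q=2
  k=2: a=6, p=84, q=13

84/13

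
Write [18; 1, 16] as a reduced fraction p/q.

322/17

Using pₖ = aₖpₖ₋₁ + pₖ₋₂ and qₖ = aₖqₖ₋₁ + qₖ₋₂:
  k=0: a=18, p=18, q=1
  k=1: a=1, p=19, q=1
  k=2: a=16, p=322, q=17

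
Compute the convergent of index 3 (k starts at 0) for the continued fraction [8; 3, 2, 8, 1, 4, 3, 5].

489/59

Using pₖ = aₖpₖ₋₁ + pₖ₋₂, qₖ = aₖqₖ₋₁ + qₖ₋₂ (with p₋₁=1, p₋₂=0, q₋₁=0, q₋₂=1):
  k=0: a=8, p=8, q=1
  k=1: a=3, p=25, q=3
  k=2: a=2, p=58, q=7
  k=3: a=8, p=489, q=59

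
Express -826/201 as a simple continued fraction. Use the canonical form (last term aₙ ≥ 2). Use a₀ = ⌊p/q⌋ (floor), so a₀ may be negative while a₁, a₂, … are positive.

[-5; 1, 8, 7, 3]

-826 = -5×201 + 179
201 = 1×179 + 22
179 = 8×22 + 3
22 = 7×3 + 1
3 = 3×1 + 0  (stop)
So -826/201 = [-5; 1, 8, 7, 3].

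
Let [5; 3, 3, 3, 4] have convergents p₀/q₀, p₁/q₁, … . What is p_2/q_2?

53/10

Using pₖ = aₖpₖ₋₁ + pₖ₋₂, qₖ = aₖqₖ₋₁ + qₖ₋₂ (with p₋₁=1, p₋₂=0, q₋₁=0, q₋₂=1):
  k=0: a=5, p=5, q=1
  k=1: a=3, p=16, q=3
  k=2: a=3, p=53, q=10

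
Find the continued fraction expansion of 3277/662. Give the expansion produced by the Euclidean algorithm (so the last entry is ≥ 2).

3277 = 4·662 + 629
662 = 1·629 + 33
629 = 19·33 + 2
33 = 16·2 + 1
2 = 2·1 + 0  (stop)
So 3277/662 = [4; 1, 19, 16, 2].

[4; 1, 19, 16, 2]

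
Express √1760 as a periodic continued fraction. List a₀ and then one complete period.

[41; 1, 19, 1, 82]

a₀ = ⌊√1760⌋ = 41.
With m₀=0, d₀=1 and mₖ₊₁ = dₖaₖ − mₖ, dₖ₊₁ = (n − mₖ₊₁²)/dₖ, aₖ₊₁ = ⌊(a₀+mₖ₊₁)/dₖ₊₁⌋:
  k=1: m=41, d=79, a=1
  k=2: m=38, d=4, a=19
  k=3: m=38, d=79, a=1
  k=4: m=41, d=1, a=82
d=1 and a=2a₀=82 at k=4, so the next step gives (m, d) = (41, 79) again — its k=1 value — and the period has length 4.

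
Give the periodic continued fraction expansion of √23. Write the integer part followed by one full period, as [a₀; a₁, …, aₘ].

a₀ = ⌊√23⌋ = 4.
With m₀=0, d₀=1 and mₖ₊₁ = dₖaₖ − mₖ, dₖ₊₁ = (n − mₖ₊₁²)/dₖ, aₖ₊₁ = ⌊(a₀+mₖ₊₁)/dₖ₊₁⌋:
  k=1: m=4, d=7, a=1
  k=2: m=3, d=2, a=3
  k=3: m=3, d=7, a=1
  k=4: m=4, d=1, a=8
d=1 and a=2a₀=8 at k=4, so the next step gives (m, d) = (4, 7) again — its k=1 value — and the period has length 4.

[4; 1, 3, 1, 8]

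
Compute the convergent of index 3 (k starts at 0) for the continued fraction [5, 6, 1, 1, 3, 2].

67/13

Using pₖ = aₖpₖ₋₁ + pₖ₋₂, qₖ = aₖqₖ₋₁ + qₖ₋₂ (with p₋₁=1, p₋₂=0, q₋₁=0, q₋₂=1):
  k=0: a=5, p=5, q=1
  k=1: a=6, p=31, q=6
  k=2: a=1, p=36, q=7
  k=3: a=1, p=67, q=13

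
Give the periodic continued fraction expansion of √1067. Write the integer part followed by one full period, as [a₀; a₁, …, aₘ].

[32; 1, 1, 1, 64]

a₀ = ⌊√1067⌋ = 32.
With m₀=0, d₀=1 and mₖ₊₁ = dₖaₖ − mₖ, dₖ₊₁ = (n − mₖ₊₁²)/dₖ, aₖ₊₁ = ⌊(a₀+mₖ₊₁)/dₖ₊₁⌋:
  k=1: m=32, d=43, a=1
  k=2: m=11, d=22, a=1
  k=3: m=11, d=43, a=1
  k=4: m=32, d=1, a=64
d=1 and a=2a₀=64 at k=4, so the next step gives (m, d) = (32, 43) again — its k=1 value — and the period has length 4.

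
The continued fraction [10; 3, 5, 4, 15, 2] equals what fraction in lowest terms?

21751/2109

Fold from the inside: start with 2/1.
  15 + 1/2 = 31/2
  4 + 2/31 = 126/31
  5 + 31/126 = 661/126
  3 + 126/661 = 2109/661
  10 + 661/2109 = 21751/2109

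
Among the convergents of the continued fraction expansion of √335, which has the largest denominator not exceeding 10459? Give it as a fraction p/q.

√335 = [18; 3, 3, 3, 36, …] (period length 4).
Convergents:
  p_0/q_0 = 18/1
  p_1/q_1 = 55/3
  p_2/q_2 = 183/10
  p_3/q_3 = 604/33
  p_4/q_4 = 21927/1198
  p_5/q_5 = 66385/3627
  p_6/q_6 = 221082/12079
q_5 = 3627 ≤ 10459 < 12079 = q_6, so the answer is 66385/3627.

66385/3627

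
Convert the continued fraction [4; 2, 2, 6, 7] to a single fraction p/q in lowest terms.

Fold from the inside: start with 7/1.
  6 + 1/7 = 43/7
  2 + 7/43 = 93/43
  2 + 43/93 = 229/93
  4 + 93/229 = 1009/229

1009/229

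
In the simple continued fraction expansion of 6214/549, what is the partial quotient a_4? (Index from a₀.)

6214 = 11·549 + 175   →  a_0 = 11
549 = 3·175 + 24   →  a_1 = 3
175 = 7·24 + 7   →  a_2 = 7
24 = 3·7 + 3   →  a_3 = 3
7 = 2·3 + 1   →  a_4 = 2

2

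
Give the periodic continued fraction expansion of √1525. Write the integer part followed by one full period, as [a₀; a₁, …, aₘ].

a₀ = ⌊√1525⌋ = 39.
With m₀=0, d₀=1 and mₖ₊₁ = dₖaₖ − mₖ, dₖ₊₁ = (n − mₖ₊₁²)/dₖ, aₖ₊₁ = ⌊(a₀+mₖ₊₁)/dₖ₊₁⌋:
  k=1: m=39, d=4, a=19
  k=2: m=37, d=39, a=1
  k=3: m=2, d=39, a=1
  k=4: m=37, d=4, a=19
  k=5: m=39, d=1, a=78
d=1 and a=2a₀=78 at k=5, so the next step gives (m, d) = (39, 4) again — its k=1 value — and the period has length 5.

[39; 19, 1, 1, 19, 78]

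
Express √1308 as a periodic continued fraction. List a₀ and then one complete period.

[36; 6, 72]

a₀ = ⌊√1308⌋ = 36.
With m₀=0, d₀=1 and mₖ₊₁ = dₖaₖ − mₖ, dₖ₊₁ = (n − mₖ₊₁²)/dₖ, aₖ₊₁ = ⌊(a₀+mₖ₊₁)/dₖ₊₁⌋:
  k=1: m=36, d=12, a=6
  k=2: m=36, d=1, a=72
d=1 and a=2a₀=72 at k=2, so the next step gives (m, d) = (36, 12) again — its k=1 value — and the period has length 2.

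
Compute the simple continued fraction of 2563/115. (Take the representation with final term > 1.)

[22; 3, 2, 16]

2563 = 22×115 + 33
115 = 3×33 + 16
33 = 2×16 + 1
16 = 16×1 + 0  (stop)
So 2563/115 = [22; 3, 2, 16].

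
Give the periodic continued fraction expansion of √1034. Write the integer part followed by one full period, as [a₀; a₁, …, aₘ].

a₀ = ⌊√1034⌋ = 32.
With m₀=0, d₀=1 and mₖ₊₁ = dₖaₖ − mₖ, dₖ₊₁ = (n − mₖ₊₁²)/dₖ, aₖ₊₁ = ⌊(a₀+mₖ₊₁)/dₖ₊₁⌋:
  k=1: m=32, d=10, a=6
  k=2: m=28, d=25, a=2
  k=3: m=22, d=22, a=2
  k=4: m=22, d=25, a=2
  k=5: m=28, d=10, a=6
  k=6: m=32, d=1, a=64
d=1 and a=2a₀=64 at k=6, so the next step gives (m, d) = (32, 10) again — its k=1 value — and the period has length 6.

[32; 6, 2, 2, 2, 6, 64]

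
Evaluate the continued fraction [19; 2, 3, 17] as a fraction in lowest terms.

Fold from the inside: start with 17/1.
  3 + 1/17 = 52/17
  2 + 17/52 = 121/52
  19 + 52/121 = 2351/121

2351/121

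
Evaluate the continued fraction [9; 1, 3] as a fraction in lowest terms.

39/4

Fold from the inside: start with 3/1.
  1 + 1/3 = 4/3
  9 + 3/4 = 39/4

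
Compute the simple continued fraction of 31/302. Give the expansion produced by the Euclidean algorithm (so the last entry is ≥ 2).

31 = 0·302 + 31
302 = 9·31 + 23
31 = 1·23 + 8
23 = 2·8 + 7
8 = 1·7 + 1
7 = 7·1 + 0  (stop)
So 31/302 = [0; 9, 1, 2, 1, 7].

[0; 9, 1, 2, 1, 7]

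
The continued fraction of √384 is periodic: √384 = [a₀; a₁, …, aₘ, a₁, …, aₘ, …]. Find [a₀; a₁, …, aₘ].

a₀ = ⌊√384⌋ = 19.
With m₀=0, d₀=1 and mₖ₊₁ = dₖaₖ − mₖ, dₖ₊₁ = (n − mₖ₊₁²)/dₖ, aₖ₊₁ = ⌊(a₀+mₖ₊₁)/dₖ₊₁⌋:
  k=1: m=19, d=23, a=1
  k=2: m=4, d=16, a=1
  k=3: m=12, d=15, a=2
  k=4: m=18, d=4, a=9
  k=5: m=18, d=15, a=2
  k=6: m=12, d=16, a=1
  k=7: m=4, d=23, a=1
  k=8: m=19, d=1, a=38
d=1 and a=2a₀=38 at k=8, so the next step gives (m, d) = (19, 23) again — its k=1 value — and the period has length 8.

[19; 1, 1, 2, 9, 2, 1, 1, 38]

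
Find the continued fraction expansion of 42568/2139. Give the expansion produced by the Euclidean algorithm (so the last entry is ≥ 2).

[19; 1, 9, 11, 6, 3]

42568 = 19×2139 + 1927
2139 = 1×1927 + 212
1927 = 9×212 + 19
212 = 11×19 + 3
19 = 6×3 + 1
3 = 3×1 + 0  (stop)
So 42568/2139 = [19; 1, 9, 11, 6, 3].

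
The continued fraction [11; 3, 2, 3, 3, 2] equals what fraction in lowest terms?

2055/182

Fold from the inside: start with 2/1.
  3 + 1/2 = 7/2
  3 + 2/7 = 23/7
  2 + 7/23 = 53/23
  3 + 23/53 = 182/53
  11 + 53/182 = 2055/182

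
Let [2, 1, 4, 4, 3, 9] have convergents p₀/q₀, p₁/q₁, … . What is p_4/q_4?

191/68

Using pₖ = aₖpₖ₋₁ + pₖ₋₂, qₖ = aₖqₖ₋₁ + qₖ₋₂ (with p₋₁=1, p₋₂=0, q₋₁=0, q₋₂=1):
  k=0: a=2, p=2, q=1
  k=1: a=1, p=3, q=1
  k=2: a=4, p=14, q=5
  k=3: a=4, p=59, q=21
  k=4: a=3, p=191, q=68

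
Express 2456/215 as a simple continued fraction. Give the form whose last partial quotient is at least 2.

[11; 2, 2, 1, 3, 8]

2456 = 11*215 + 91
215 = 2*91 + 33
91 = 2*33 + 25
33 = 1*25 + 8
25 = 3*8 + 1
8 = 8*1 + 0  (stop)
So 2456/215 = [11; 2, 2, 1, 3, 8].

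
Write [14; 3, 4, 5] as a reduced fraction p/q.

Using pₖ = aₖpₖ₋₁ + pₖ₋₂ and qₖ = aₖqₖ₋₁ + qₖ₋₂:
  k=0: a=14, p=14, q=1
  k=1: a=3, p=43, q=3
  k=2: a=4, p=186, q=13
  k=3: a=5, p=973, q=68

973/68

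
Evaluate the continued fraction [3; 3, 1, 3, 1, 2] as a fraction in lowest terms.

Using pₖ = aₖpₖ₋₁ + pₖ₋₂ and qₖ = aₖqₖ₋₁ + qₖ₋₂:
  k=0: a=3, p=3, q=1
  k=1: a=3, p=10, q=3
  k=2: a=1, p=13, q=4
  k=3: a=3, p=49, q=15
  k=4: a=1, p=62, q=19
  k=5: a=2, p=173, q=53

173/53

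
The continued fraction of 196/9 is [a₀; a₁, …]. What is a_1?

1

196 = 21·9 + 7   →  a_0 = 21
9 = 1·7 + 2   →  a_1 = 1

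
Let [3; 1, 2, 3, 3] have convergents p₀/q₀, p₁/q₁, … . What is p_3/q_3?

Using pₖ = aₖpₖ₋₁ + pₖ₋₂, qₖ = aₖqₖ₋₁ + qₖ₋₂ (with p₋₁=1, p₋₂=0, q₋₁=0, q₋₂=1):
  k=0: a=3, p=3, q=1
  k=1: a=1, p=4, q=1
  k=2: a=2, p=11, q=3
  k=3: a=3, p=37, q=10

37/10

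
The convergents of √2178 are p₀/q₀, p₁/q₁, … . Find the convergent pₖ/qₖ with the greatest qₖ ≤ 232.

√2178 = [46; 1, 2, 46, 2, 1, 92, …] (period length 6).
Convergents:
  p_0/q_0 = 46/1
  p_1/q_1 = 47/1
  p_2/q_2 = 140/3
  p_3/q_3 = 6487/139
  p_4/q_4 = 13114/281
q_3 = 139 ≤ 232 < 281 = q_4, so the answer is 6487/139.

6487/139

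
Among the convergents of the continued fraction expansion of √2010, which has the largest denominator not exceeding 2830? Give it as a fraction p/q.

120556/2689

√2010 = [44; 1, 4, 1, 88, …] (period length 4).
Convergents:
  p_0/q_0 = 44/1
  p_1/q_1 = 45/1
  p_2/q_2 = 224/5
  p_3/q_3 = 269/6
  p_4/q_4 = 23896/533
  p_5/q_5 = 24165/539
  p_6/q_6 = 120556/2689
  p_7/q_7 = 144721/3228
q_6 = 2689 ≤ 2830 < 3228 = q_7, so the answer is 120556/2689.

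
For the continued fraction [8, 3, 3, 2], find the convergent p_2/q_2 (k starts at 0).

83/10

Using pₖ = aₖpₖ₋₁ + pₖ₋₂, qₖ = aₖqₖ₋₁ + qₖ₋₂ (with p₋₁=1, p₋₂=0, q₋₁=0, q₋₂=1):
  k=0: a=8, p=8, q=1
  k=1: a=3, p=25, q=3
  k=2: a=3, p=83, q=10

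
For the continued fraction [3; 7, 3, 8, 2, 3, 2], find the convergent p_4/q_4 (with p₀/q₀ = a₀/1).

Using pₖ = aₖpₖ₋₁ + pₖ₋₂, qₖ = aₖqₖ₋₁ + qₖ₋₂ (with p₋₁=1, p₋₂=0, q₋₁=0, q₋₂=1):
  k=0: a=3, p=3, q=1
  k=1: a=7, p=22, q=7
  k=2: a=3, p=69, q=22
  k=3: a=8, p=574, q=183
  k=4: a=2, p=1217, q=388

1217/388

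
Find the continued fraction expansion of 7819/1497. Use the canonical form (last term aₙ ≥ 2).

[5; 4, 2, 13, 2, 2, 2]

7819 = 5*1497 + 334
1497 = 4*334 + 161
334 = 2*161 + 12
161 = 13*12 + 5
12 = 2*5 + 2
5 = 2*2 + 1
2 = 2*1 + 0  (stop)
So 7819/1497 = [5; 4, 2, 13, 2, 2, 2].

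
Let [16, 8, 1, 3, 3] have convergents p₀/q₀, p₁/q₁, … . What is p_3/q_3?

564/35

Using pₖ = aₖpₖ₋₁ + pₖ₋₂, qₖ = aₖqₖ₋₁ + qₖ₋₂ (with p₋₁=1, p₋₂=0, q₋₁=0, q₋₂=1):
  k=0: a=16, p=16, q=1
  k=1: a=8, p=129, q=8
  k=2: a=1, p=145, q=9
  k=3: a=3, p=564, q=35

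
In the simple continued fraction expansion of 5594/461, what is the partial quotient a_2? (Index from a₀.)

2

5594 = 12·461 + 62   →  a_0 = 12
461 = 7·62 + 27   →  a_1 = 7
62 = 2·27 + 8   →  a_2 = 2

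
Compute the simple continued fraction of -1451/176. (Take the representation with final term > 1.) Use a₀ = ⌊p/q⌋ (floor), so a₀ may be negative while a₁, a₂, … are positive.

[-9; 1, 3, 10, 1, 3]

-1451 = -9·176 + 133
176 = 1·133 + 43
133 = 3·43 + 4
43 = 10·4 + 3
4 = 1·3 + 1
3 = 3·1 + 0  (stop)
So -1451/176 = [-9; 1, 3, 10, 1, 3].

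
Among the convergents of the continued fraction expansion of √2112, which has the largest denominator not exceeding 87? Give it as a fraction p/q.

1057/23

√2112 = [45; 1, 21, 1, 90, …] (period length 4).
Convergents:
  p_0/q_0 = 45/1
  p_1/q_1 = 46/1
  p_2/q_2 = 1011/22
  p_3/q_3 = 1057/23
  p_4/q_4 = 96141/2092
q_3 = 23 ≤ 87 < 2092 = q_4, so the answer is 1057/23.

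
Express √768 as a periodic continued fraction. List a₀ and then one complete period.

a₀ = ⌊√768⌋ = 27.
With m₀=0, d₀=1 and mₖ₊₁ = dₖaₖ − mₖ, dₖ₊₁ = (n − mₖ₊₁²)/dₖ, aₖ₊₁ = ⌊(a₀+mₖ₊₁)/dₖ₊₁⌋:
  k=1: m=27, d=39, a=1
  k=2: m=12, d=16, a=2
  k=3: m=20, d=23, a=2
  k=4: m=26, d=4, a=13
  k=5: m=26, d=23, a=2
  k=6: m=20, d=16, a=2
  k=7: m=12, d=39, a=1
  k=8: m=27, d=1, a=54
d=1 and a=2a₀=54 at k=8, so the next step gives (m, d) = (27, 39) again — its k=1 value — and the period has length 8.

[27; 1, 2, 2, 13, 2, 2, 1, 54]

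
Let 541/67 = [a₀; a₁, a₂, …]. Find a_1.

541 = 8·67 + 5   →  a_0 = 8
67 = 13·5 + 2   →  a_1 = 13

13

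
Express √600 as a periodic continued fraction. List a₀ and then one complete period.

[24; 2, 48]

a₀ = ⌊√600⌋ = 24.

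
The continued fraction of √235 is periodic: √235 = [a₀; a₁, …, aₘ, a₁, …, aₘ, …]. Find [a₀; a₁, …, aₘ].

[15; 3, 30]

a₀ = ⌊√235⌋ = 15.
With m₀=0, d₀=1 and mₖ₊₁ = dₖaₖ − mₖ, dₖ₊₁ = (n − mₖ₊₁²)/dₖ, aₖ₊₁ = ⌊(a₀+mₖ₊₁)/dₖ₊₁⌋:
  k=1: m=15, d=10, a=3
  k=2: m=15, d=1, a=30
d=1 and a=2a₀=30 at k=2, so the next step gives (m, d) = (15, 10) again — its k=1 value — and the period has length 2.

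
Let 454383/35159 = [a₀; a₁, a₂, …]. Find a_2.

12

454383 = 12·35159 + 32475   →  a_0 = 12
35159 = 1·32475 + 2684   →  a_1 = 1
32475 = 12·2684 + 267   →  a_2 = 12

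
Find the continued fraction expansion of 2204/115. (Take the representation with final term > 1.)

[19; 6, 19]

2204 = 19*115 + 19
115 = 6*19 + 1
19 = 19*1 + 0  (stop)
So 2204/115 = [19; 6, 19].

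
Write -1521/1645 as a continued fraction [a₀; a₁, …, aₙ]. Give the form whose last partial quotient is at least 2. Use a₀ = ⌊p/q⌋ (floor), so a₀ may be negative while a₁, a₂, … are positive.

-1521 = -1×1645 + 124
1645 = 13×124 + 33
124 = 3×33 + 25
33 = 1×25 + 8
25 = 3×8 + 1
8 = 8×1 + 0  (stop)
So -1521/1645 = [-1; 13, 3, 1, 3, 8].

[-1; 13, 3, 1, 3, 8]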